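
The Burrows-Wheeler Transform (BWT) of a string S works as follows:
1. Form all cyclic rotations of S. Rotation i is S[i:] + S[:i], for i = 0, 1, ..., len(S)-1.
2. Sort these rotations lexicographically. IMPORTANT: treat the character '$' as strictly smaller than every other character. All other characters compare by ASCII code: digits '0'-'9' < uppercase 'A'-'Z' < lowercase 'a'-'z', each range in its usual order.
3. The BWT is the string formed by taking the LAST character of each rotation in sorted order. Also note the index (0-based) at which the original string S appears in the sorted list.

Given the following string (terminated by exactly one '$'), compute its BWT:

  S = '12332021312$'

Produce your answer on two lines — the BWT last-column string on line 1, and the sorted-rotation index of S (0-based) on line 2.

All 12 rotations (rotation i = S[i:]+S[:i]):
  rot[0] = 12332021312$
  rot[1] = 2332021312$1
  rot[2] = 332021312$12
  rot[3] = 32021312$123
  rot[4] = 2021312$1233
  rot[5] = 021312$12332
  rot[6] = 21312$123320
  rot[7] = 1312$1233202
  rot[8] = 312$12332021
  rot[9] = 12$123320213
  rot[10] = 2$1233202131
  rot[11] = $12332021312
Sorted (with $ < everything):
  sorted[0] = $12332021312  (last char: '2')
  sorted[1] = 021312$12332  (last char: '2')
  sorted[2] = 12$123320213  (last char: '3')
  sorted[3] = 12332021312$  (last char: '$')
  sorted[4] = 1312$1233202  (last char: '2')
  sorted[5] = 2$1233202131  (last char: '1')
  sorted[6] = 2021312$1233  (last char: '3')
  sorted[7] = 21312$123320  (last char: '0')
  sorted[8] = 2332021312$1  (last char: '1')
  sorted[9] = 312$12332021  (last char: '1')
  sorted[10] = 32021312$123  (last char: '3')
  sorted[11] = 332021312$12  (last char: '2')
Last column: 223$21301132
Original string S is at sorted index 3

Answer: 223$21301132
3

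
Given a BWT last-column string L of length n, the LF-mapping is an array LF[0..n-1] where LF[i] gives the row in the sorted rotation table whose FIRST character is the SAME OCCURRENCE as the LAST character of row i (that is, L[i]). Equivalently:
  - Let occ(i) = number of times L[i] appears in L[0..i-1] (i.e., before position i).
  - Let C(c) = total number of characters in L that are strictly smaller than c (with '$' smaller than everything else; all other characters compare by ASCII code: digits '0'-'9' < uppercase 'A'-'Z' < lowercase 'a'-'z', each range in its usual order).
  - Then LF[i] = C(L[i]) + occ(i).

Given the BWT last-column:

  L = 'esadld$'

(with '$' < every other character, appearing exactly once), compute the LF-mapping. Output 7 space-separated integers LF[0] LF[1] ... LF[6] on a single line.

Char counts: '$':1, 'a':1, 'd':2, 'e':1, 'l':1, 's':1
C (first-col start): C('$')=0, C('a')=1, C('d')=2, C('e')=4, C('l')=5, C('s')=6
L[0]='e': occ=0, LF[0]=C('e')+0=4+0=4
L[1]='s': occ=0, LF[1]=C('s')+0=6+0=6
L[2]='a': occ=0, LF[2]=C('a')+0=1+0=1
L[3]='d': occ=0, LF[3]=C('d')+0=2+0=2
L[4]='l': occ=0, LF[4]=C('l')+0=5+0=5
L[5]='d': occ=1, LF[5]=C('d')+1=2+1=3
L[6]='$': occ=0, LF[6]=C('$')+0=0+0=0

Answer: 4 6 1 2 5 3 0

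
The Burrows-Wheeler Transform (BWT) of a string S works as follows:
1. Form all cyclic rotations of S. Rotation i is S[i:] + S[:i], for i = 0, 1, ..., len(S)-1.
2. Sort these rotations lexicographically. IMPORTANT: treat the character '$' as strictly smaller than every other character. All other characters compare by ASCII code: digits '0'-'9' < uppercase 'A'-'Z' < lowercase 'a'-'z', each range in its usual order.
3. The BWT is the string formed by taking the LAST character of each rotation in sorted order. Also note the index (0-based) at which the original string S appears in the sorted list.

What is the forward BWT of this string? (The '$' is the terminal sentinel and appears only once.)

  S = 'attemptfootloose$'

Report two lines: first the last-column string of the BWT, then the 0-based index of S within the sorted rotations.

All 17 rotations (rotation i = S[i:]+S[:i]):
  rot[0] = attemptfootloose$
  rot[1] = ttemptfootloose$a
  rot[2] = temptfootloose$at
  rot[3] = emptfootloose$att
  rot[4] = mptfootloose$atte
  rot[5] = ptfootloose$attem
  rot[6] = tfootloose$attemp
  rot[7] = footloose$attempt
  rot[8] = ootloose$attemptf
  rot[9] = otloose$attemptfo
  rot[10] = tloose$attemptfoo
  rot[11] = loose$attemptfoot
  rot[12] = oose$attemptfootl
  rot[13] = ose$attemptfootlo
  rot[14] = se$attemptfootloo
  rot[15] = e$attemptfootloos
  rot[16] = $attemptfootloose
Sorted (with $ < everything):
  sorted[0] = $attemptfootloose  (last char: 'e')
  sorted[1] = attemptfootloose$  (last char: '$')
  sorted[2] = e$attemptfootloos  (last char: 's')
  sorted[3] = emptfootloose$att  (last char: 't')
  sorted[4] = footloose$attempt  (last char: 't')
  sorted[5] = loose$attemptfoot  (last char: 't')
  sorted[6] = mptfootloose$atte  (last char: 'e')
  sorted[7] = oose$attemptfootl  (last char: 'l')
  sorted[8] = ootloose$attemptf  (last char: 'f')
  sorted[9] = ose$attemptfootlo  (last char: 'o')
  sorted[10] = otloose$attemptfo  (last char: 'o')
  sorted[11] = ptfootloose$attem  (last char: 'm')
  sorted[12] = se$attemptfootloo  (last char: 'o')
  sorted[13] = temptfootloose$at  (last char: 't')
  sorted[14] = tfootloose$attemp  (last char: 'p')
  sorted[15] = tloose$attemptfoo  (last char: 'o')
  sorted[16] = ttemptfootloose$a  (last char: 'a')
Last column: e$stttelfoomotpoa
Original string S is at sorted index 1

Answer: e$stttelfoomotpoa
1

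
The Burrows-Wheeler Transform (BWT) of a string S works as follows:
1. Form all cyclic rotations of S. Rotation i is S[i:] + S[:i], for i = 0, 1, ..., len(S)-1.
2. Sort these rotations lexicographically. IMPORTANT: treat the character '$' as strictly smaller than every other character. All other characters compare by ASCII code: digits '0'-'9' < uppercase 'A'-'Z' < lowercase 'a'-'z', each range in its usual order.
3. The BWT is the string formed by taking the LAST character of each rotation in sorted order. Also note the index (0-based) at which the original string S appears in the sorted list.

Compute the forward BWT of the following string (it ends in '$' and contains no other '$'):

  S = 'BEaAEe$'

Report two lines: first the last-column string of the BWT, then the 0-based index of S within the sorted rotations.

All 7 rotations (rotation i = S[i:]+S[:i]):
  rot[0] = BEaAEe$
  rot[1] = EaAEe$B
  rot[2] = aAEe$BE
  rot[3] = AEe$BEa
  rot[4] = Ee$BEaA
  rot[5] = e$BEaAE
  rot[6] = $BEaAEe
Sorted (with $ < everything):
  sorted[0] = $BEaAEe  (last char: 'e')
  sorted[1] = AEe$BEa  (last char: 'a')
  sorted[2] = BEaAEe$  (last char: '$')
  sorted[3] = EaAEe$B  (last char: 'B')
  sorted[4] = Ee$BEaA  (last char: 'A')
  sorted[5] = aAEe$BE  (last char: 'E')
  sorted[6] = e$BEaAE  (last char: 'E')
Last column: ea$BAEE
Original string S is at sorted index 2

Answer: ea$BAEE
2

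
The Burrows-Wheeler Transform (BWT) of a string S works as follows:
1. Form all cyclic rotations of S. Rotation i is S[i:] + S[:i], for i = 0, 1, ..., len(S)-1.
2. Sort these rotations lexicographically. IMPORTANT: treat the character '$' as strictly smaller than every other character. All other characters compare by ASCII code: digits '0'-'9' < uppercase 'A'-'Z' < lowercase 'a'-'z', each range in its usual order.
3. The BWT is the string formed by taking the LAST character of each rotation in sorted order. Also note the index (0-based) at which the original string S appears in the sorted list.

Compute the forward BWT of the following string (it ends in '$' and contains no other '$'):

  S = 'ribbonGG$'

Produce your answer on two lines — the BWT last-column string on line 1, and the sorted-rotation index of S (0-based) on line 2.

All 9 rotations (rotation i = S[i:]+S[:i]):
  rot[0] = ribbonGG$
  rot[1] = ibbonGG$r
  rot[2] = bbonGG$ri
  rot[3] = bonGG$rib
  rot[4] = onGG$ribb
  rot[5] = nGG$ribbo
  rot[6] = GG$ribbon
  rot[7] = G$ribbonG
  rot[8] = $ribbonGG
Sorted (with $ < everything):
  sorted[0] = $ribbonGG  (last char: 'G')
  sorted[1] = G$ribbonG  (last char: 'G')
  sorted[2] = GG$ribbon  (last char: 'n')
  sorted[3] = bbonGG$ri  (last char: 'i')
  sorted[4] = bonGG$rib  (last char: 'b')
  sorted[5] = ibbonGG$r  (last char: 'r')
  sorted[6] = nGG$ribbo  (last char: 'o')
  sorted[7] = onGG$ribb  (last char: 'b')
  sorted[8] = ribbonGG$  (last char: '$')
Last column: GGnibrob$
Original string S is at sorted index 8

Answer: GGnibrob$
8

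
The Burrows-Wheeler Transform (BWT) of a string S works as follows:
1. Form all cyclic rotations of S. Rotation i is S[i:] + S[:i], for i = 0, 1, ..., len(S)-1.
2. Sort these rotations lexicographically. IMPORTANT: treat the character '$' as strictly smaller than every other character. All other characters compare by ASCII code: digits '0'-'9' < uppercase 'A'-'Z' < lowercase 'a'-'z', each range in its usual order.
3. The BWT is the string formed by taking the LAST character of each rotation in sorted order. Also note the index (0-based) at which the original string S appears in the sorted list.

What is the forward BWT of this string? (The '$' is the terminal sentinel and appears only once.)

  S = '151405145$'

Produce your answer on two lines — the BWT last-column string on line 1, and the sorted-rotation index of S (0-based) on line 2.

All 10 rotations (rotation i = S[i:]+S[:i]):
  rot[0] = 151405145$
  rot[1] = 51405145$1
  rot[2] = 1405145$15
  rot[3] = 405145$151
  rot[4] = 05145$1514
  rot[5] = 5145$15140
  rot[6] = 145$151405
  rot[7] = 45$1514051
  rot[8] = 5$15140514
  rot[9] = $151405145
Sorted (with $ < everything):
  sorted[0] = $151405145  (last char: '5')
  sorted[1] = 05145$1514  (last char: '4')
  sorted[2] = 1405145$15  (last char: '5')
  sorted[3] = 145$151405  (last char: '5')
  sorted[4] = 151405145$  (last char: '$')
  sorted[5] = 405145$151  (last char: '1')
  sorted[6] = 45$1514051  (last char: '1')
  sorted[7] = 5$15140514  (last char: '4')
  sorted[8] = 51405145$1  (last char: '1')
  sorted[9] = 5145$15140  (last char: '0')
Last column: 5455$11410
Original string S is at sorted index 4

Answer: 5455$11410
4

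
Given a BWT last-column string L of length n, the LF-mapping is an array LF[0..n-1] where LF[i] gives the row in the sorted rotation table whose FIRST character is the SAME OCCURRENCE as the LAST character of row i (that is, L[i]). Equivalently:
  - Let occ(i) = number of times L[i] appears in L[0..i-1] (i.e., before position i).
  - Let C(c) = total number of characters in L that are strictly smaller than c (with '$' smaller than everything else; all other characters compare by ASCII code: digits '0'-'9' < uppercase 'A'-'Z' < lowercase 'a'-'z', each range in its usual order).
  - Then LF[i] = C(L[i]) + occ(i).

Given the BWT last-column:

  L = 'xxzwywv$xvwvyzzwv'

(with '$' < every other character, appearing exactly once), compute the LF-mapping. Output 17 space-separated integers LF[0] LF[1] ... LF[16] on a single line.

Answer: 9 10 14 5 12 6 1 0 11 2 7 3 13 15 16 8 4

Derivation:
Char counts: '$':1, 'v':4, 'w':4, 'x':3, 'y':2, 'z':3
C (first-col start): C('$')=0, C('v')=1, C('w')=5, C('x')=9, C('y')=12, C('z')=14
L[0]='x': occ=0, LF[0]=C('x')+0=9+0=9
L[1]='x': occ=1, LF[1]=C('x')+1=9+1=10
L[2]='z': occ=0, LF[2]=C('z')+0=14+0=14
L[3]='w': occ=0, LF[3]=C('w')+0=5+0=5
L[4]='y': occ=0, LF[4]=C('y')+0=12+0=12
L[5]='w': occ=1, LF[5]=C('w')+1=5+1=6
L[6]='v': occ=0, LF[6]=C('v')+0=1+0=1
L[7]='$': occ=0, LF[7]=C('$')+0=0+0=0
L[8]='x': occ=2, LF[8]=C('x')+2=9+2=11
L[9]='v': occ=1, LF[9]=C('v')+1=1+1=2
L[10]='w': occ=2, LF[10]=C('w')+2=5+2=7
L[11]='v': occ=2, LF[11]=C('v')+2=1+2=3
L[12]='y': occ=1, LF[12]=C('y')+1=12+1=13
L[13]='z': occ=1, LF[13]=C('z')+1=14+1=15
L[14]='z': occ=2, LF[14]=C('z')+2=14+2=16
L[15]='w': occ=3, LF[15]=C('w')+3=5+3=8
L[16]='v': occ=3, LF[16]=C('v')+3=1+3=4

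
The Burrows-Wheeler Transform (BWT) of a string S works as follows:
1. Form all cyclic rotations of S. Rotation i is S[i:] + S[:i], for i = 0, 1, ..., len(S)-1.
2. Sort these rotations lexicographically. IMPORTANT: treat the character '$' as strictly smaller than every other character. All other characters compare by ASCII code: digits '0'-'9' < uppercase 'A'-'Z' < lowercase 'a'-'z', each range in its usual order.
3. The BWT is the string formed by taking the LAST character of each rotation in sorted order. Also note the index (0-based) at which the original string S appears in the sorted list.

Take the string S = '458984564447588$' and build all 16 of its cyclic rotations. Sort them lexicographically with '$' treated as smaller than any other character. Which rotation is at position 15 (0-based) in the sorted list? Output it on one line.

Answer: 984564447588$458

Derivation:
All 16 rotations (rotation i = S[i:]+S[:i]):
  rot[0] = 458984564447588$
  rot[1] = 58984564447588$4
  rot[2] = 8984564447588$45
  rot[3] = 984564447588$458
  rot[4] = 84564447588$4589
  rot[5] = 4564447588$45898
  rot[6] = 564447588$458984
  rot[7] = 64447588$4589845
  rot[8] = 4447588$45898456
  rot[9] = 447588$458984564
  rot[10] = 47588$4589845644
  rot[11] = 7588$45898456444
  rot[12] = 588$458984564447
  rot[13] = 88$4589845644475
  rot[14] = 8$45898456444758
  rot[15] = $458984564447588
Sorted (with $ < everything):
  sorted[0] = $458984564447588
  sorted[1] = 4447588$45898456
  sorted[2] = 447588$458984564
  sorted[3] = 4564447588$45898
  sorted[4] = 458984564447588$
  sorted[5] = 47588$4589845644
  sorted[6] = 564447588$458984
  sorted[7] = 588$458984564447
  sorted[8] = 58984564447588$4
  sorted[9] = 64447588$4589845
  sorted[10] = 7588$45898456444
  sorted[11] = 8$45898456444758
  sorted[12] = 84564447588$4589
  sorted[13] = 88$4589845644475
  sorted[14] = 8984564447588$45
  sorted[15] = 984564447588$458
sorted[15] = 984564447588$458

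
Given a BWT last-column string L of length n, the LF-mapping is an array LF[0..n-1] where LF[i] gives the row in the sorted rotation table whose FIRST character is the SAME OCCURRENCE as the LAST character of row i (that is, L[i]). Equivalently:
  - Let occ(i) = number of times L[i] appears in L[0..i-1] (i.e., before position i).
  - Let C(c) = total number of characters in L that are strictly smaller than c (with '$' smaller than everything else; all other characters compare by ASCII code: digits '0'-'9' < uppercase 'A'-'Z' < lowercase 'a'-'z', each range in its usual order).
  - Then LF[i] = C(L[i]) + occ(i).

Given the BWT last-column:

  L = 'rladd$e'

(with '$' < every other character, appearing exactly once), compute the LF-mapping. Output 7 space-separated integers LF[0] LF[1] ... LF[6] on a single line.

Answer: 6 5 1 2 3 0 4

Derivation:
Char counts: '$':1, 'a':1, 'd':2, 'e':1, 'l':1, 'r':1
C (first-col start): C('$')=0, C('a')=1, C('d')=2, C('e')=4, C('l')=5, C('r')=6
L[0]='r': occ=0, LF[0]=C('r')+0=6+0=6
L[1]='l': occ=0, LF[1]=C('l')+0=5+0=5
L[2]='a': occ=0, LF[2]=C('a')+0=1+0=1
L[3]='d': occ=0, LF[3]=C('d')+0=2+0=2
L[4]='d': occ=1, LF[4]=C('d')+1=2+1=3
L[5]='$': occ=0, LF[5]=C('$')+0=0+0=0
L[6]='e': occ=0, LF[6]=C('e')+0=4+0=4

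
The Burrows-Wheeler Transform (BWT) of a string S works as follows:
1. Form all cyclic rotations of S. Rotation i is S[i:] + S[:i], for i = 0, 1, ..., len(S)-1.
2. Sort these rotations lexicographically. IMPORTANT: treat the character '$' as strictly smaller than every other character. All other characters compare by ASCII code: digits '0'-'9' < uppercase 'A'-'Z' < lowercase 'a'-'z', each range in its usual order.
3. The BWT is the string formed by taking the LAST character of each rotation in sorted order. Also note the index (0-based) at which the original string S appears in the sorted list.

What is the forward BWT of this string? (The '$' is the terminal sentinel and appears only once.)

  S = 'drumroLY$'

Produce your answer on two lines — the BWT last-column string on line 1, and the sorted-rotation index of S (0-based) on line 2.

All 9 rotations (rotation i = S[i:]+S[:i]):
  rot[0] = drumroLY$
  rot[1] = rumroLY$d
  rot[2] = umroLY$dr
  rot[3] = mroLY$dru
  rot[4] = roLY$drum
  rot[5] = oLY$drumr
  rot[6] = LY$drumro
  rot[7] = Y$drumroL
  rot[8] = $drumroLY
Sorted (with $ < everything):
  sorted[0] = $drumroLY  (last char: 'Y')
  sorted[1] = LY$drumro  (last char: 'o')
  sorted[2] = Y$drumroL  (last char: 'L')
  sorted[3] = drumroLY$  (last char: '$')
  sorted[4] = mroLY$dru  (last char: 'u')
  sorted[5] = oLY$drumr  (last char: 'r')
  sorted[6] = roLY$drum  (last char: 'm')
  sorted[7] = rumroLY$d  (last char: 'd')
  sorted[8] = umroLY$dr  (last char: 'r')
Last column: YoL$urmdr
Original string S is at sorted index 3

Answer: YoL$urmdr
3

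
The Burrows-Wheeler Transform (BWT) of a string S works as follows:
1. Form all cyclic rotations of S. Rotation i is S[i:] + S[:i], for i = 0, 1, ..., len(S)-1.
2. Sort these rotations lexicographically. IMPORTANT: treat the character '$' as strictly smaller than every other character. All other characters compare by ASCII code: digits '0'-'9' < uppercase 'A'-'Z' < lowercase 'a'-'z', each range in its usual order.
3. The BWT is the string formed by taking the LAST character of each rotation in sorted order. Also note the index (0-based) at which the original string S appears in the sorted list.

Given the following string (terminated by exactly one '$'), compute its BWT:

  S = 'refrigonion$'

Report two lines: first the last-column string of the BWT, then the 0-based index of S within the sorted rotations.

All 12 rotations (rotation i = S[i:]+S[:i]):
  rot[0] = refrigonion$
  rot[1] = efrigonion$r
  rot[2] = frigonion$re
  rot[3] = rigonion$ref
  rot[4] = igonion$refr
  rot[5] = gonion$refri
  rot[6] = onion$refrig
  rot[7] = nion$refrigo
  rot[8] = ion$refrigon
  rot[9] = on$refrigoni
  rot[10] = n$refrigonio
  rot[11] = $refrigonion
Sorted (with $ < everything):
  sorted[0] = $refrigonion  (last char: 'n')
  sorted[1] = efrigonion$r  (last char: 'r')
  sorted[2] = frigonion$re  (last char: 'e')
  sorted[3] = gonion$refri  (last char: 'i')
  sorted[4] = igonion$refr  (last char: 'r')
  sorted[5] = ion$refrigon  (last char: 'n')
  sorted[6] = n$refrigonio  (last char: 'o')
  sorted[7] = nion$refrigo  (last char: 'o')
  sorted[8] = on$refrigoni  (last char: 'i')
  sorted[9] = onion$refrig  (last char: 'g')
  sorted[10] = refrigonion$  (last char: '$')
  sorted[11] = rigonion$ref  (last char: 'f')
Last column: nreirnooig$f
Original string S is at sorted index 10

Answer: nreirnooig$f
10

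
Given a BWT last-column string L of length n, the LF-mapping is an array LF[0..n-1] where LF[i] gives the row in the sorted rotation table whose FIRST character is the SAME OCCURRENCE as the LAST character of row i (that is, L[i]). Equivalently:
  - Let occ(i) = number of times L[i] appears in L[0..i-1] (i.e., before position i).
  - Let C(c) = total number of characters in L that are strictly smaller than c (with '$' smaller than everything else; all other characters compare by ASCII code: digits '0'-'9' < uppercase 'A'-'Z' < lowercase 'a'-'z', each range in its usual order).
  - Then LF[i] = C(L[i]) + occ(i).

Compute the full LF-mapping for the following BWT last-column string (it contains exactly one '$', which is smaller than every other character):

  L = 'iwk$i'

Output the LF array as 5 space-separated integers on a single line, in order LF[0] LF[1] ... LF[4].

Char counts: '$':1, 'i':2, 'k':1, 'w':1
C (first-col start): C('$')=0, C('i')=1, C('k')=3, C('w')=4
L[0]='i': occ=0, LF[0]=C('i')+0=1+0=1
L[1]='w': occ=0, LF[1]=C('w')+0=4+0=4
L[2]='k': occ=0, LF[2]=C('k')+0=3+0=3
L[3]='$': occ=0, LF[3]=C('$')+0=0+0=0
L[4]='i': occ=1, LF[4]=C('i')+1=1+1=2

Answer: 1 4 3 0 2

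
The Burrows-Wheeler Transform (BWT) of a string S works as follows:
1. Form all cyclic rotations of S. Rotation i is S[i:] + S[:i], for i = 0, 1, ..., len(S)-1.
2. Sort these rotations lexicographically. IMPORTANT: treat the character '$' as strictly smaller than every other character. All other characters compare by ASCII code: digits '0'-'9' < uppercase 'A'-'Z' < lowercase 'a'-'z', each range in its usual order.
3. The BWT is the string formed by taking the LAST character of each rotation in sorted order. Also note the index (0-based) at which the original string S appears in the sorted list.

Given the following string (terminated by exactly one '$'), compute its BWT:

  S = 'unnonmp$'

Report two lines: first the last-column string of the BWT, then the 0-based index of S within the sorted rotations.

All 8 rotations (rotation i = S[i:]+S[:i]):
  rot[0] = unnonmp$
  rot[1] = nnonmp$u
  rot[2] = nonmp$un
  rot[3] = onmp$unn
  rot[4] = nmp$unno
  rot[5] = mp$unnon
  rot[6] = p$unnonm
  rot[7] = $unnonmp
Sorted (with $ < everything):
  sorted[0] = $unnonmp  (last char: 'p')
  sorted[1] = mp$unnon  (last char: 'n')
  sorted[2] = nmp$unno  (last char: 'o')
  sorted[3] = nnonmp$u  (last char: 'u')
  sorted[4] = nonmp$un  (last char: 'n')
  sorted[5] = onmp$unn  (last char: 'n')
  sorted[6] = p$unnonm  (last char: 'm')
  sorted[7] = unnonmp$  (last char: '$')
Last column: pnounnm$
Original string S is at sorted index 7

Answer: pnounnm$
7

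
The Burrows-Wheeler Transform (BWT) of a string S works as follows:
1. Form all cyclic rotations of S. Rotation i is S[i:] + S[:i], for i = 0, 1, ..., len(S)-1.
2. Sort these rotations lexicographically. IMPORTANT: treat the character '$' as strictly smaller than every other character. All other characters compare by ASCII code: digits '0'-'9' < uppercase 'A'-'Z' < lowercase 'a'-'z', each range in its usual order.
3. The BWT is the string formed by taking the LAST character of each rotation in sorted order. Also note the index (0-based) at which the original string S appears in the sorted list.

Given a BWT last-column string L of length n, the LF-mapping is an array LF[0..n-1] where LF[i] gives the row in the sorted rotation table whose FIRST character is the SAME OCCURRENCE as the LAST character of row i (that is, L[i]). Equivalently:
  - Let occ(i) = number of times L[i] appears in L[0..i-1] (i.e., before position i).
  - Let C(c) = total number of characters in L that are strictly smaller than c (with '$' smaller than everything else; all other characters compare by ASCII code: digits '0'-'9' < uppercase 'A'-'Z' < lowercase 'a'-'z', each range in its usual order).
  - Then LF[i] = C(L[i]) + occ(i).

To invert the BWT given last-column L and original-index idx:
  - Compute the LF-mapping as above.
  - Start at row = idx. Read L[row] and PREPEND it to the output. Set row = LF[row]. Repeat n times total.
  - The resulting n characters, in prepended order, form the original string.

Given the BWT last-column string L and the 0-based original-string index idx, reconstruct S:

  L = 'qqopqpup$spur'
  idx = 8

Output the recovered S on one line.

LF mapping: 6 7 1 2 8 3 11 4 0 10 5 12 9
Walk LF starting at row 8, prepending L[row]:
  step 1: row=8, L[8]='$', prepend. Next row=LF[8]=0
  step 2: row=0, L[0]='q', prepend. Next row=LF[0]=6
  step 3: row=6, L[6]='u', prepend. Next row=LF[6]=11
  step 4: row=11, L[11]='u', prepend. Next row=LF[11]=12
  step 5: row=12, L[12]='r', prepend. Next row=LF[12]=9
  step 6: row=9, L[9]='s', prepend. Next row=LF[9]=10
  step 7: row=10, L[10]='p', prepend. Next row=LF[10]=5
  step 8: row=5, L[5]='p', prepend. Next row=LF[5]=3
  step 9: row=3, L[3]='p', prepend. Next row=LF[3]=2
  step 10: row=2, L[2]='o', prepend. Next row=LF[2]=1
  step 11: row=1, L[1]='q', prepend. Next row=LF[1]=7
  step 12: row=7, L[7]='p', prepend. Next row=LF[7]=4
  step 13: row=4, L[4]='q', prepend. Next row=LF[4]=8
Reversed output: qpqopppsruuq$

Answer: qpqopppsruuq$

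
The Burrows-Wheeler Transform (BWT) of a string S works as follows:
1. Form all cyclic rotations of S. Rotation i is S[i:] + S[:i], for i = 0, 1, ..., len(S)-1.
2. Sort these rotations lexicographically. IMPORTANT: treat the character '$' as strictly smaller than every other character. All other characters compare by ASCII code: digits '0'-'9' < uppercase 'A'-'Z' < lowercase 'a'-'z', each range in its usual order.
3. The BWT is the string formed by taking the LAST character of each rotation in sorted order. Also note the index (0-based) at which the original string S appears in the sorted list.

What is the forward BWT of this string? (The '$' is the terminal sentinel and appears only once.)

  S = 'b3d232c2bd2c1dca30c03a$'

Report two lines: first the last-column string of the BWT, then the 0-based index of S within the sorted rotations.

All 23 rotations (rotation i = S[i:]+S[:i]):
  rot[0] = b3d232c2bd2c1dca30c03a$
  rot[1] = 3d232c2bd2c1dca30c03a$b
  rot[2] = d232c2bd2c1dca30c03a$b3
  rot[3] = 232c2bd2c1dca30c03a$b3d
  rot[4] = 32c2bd2c1dca30c03a$b3d2
  rot[5] = 2c2bd2c1dca30c03a$b3d23
  rot[6] = c2bd2c1dca30c03a$b3d232
  rot[7] = 2bd2c1dca30c03a$b3d232c
  rot[8] = bd2c1dca30c03a$b3d232c2
  rot[9] = d2c1dca30c03a$b3d232c2b
  rot[10] = 2c1dca30c03a$b3d232c2bd
  rot[11] = c1dca30c03a$b3d232c2bd2
  rot[12] = 1dca30c03a$b3d232c2bd2c
  rot[13] = dca30c03a$b3d232c2bd2c1
  rot[14] = ca30c03a$b3d232c2bd2c1d
  rot[15] = a30c03a$b3d232c2bd2c1dc
  rot[16] = 30c03a$b3d232c2bd2c1dca
  rot[17] = 0c03a$b3d232c2bd2c1dca3
  rot[18] = c03a$b3d232c2bd2c1dca30
  rot[19] = 03a$b3d232c2bd2c1dca30c
  rot[20] = 3a$b3d232c2bd2c1dca30c0
  rot[21] = a$b3d232c2bd2c1dca30c03
  rot[22] = $b3d232c2bd2c1dca30c03a
Sorted (with $ < everything):
  sorted[0] = $b3d232c2bd2c1dca30c03a  (last char: 'a')
  sorted[1] = 03a$b3d232c2bd2c1dca30c  (last char: 'c')
  sorted[2] = 0c03a$b3d232c2bd2c1dca3  (last char: '3')
  sorted[3] = 1dca30c03a$b3d232c2bd2c  (last char: 'c')
  sorted[4] = 232c2bd2c1dca30c03a$b3d  (last char: 'd')
  sorted[5] = 2bd2c1dca30c03a$b3d232c  (last char: 'c')
  sorted[6] = 2c1dca30c03a$b3d232c2bd  (last char: 'd')
  sorted[7] = 2c2bd2c1dca30c03a$b3d23  (last char: '3')
  sorted[8] = 30c03a$b3d232c2bd2c1dca  (last char: 'a')
  sorted[9] = 32c2bd2c1dca30c03a$b3d2  (last char: '2')
  sorted[10] = 3a$b3d232c2bd2c1dca30c0  (last char: '0')
  sorted[11] = 3d232c2bd2c1dca30c03a$b  (last char: 'b')
  sorted[12] = a$b3d232c2bd2c1dca30c03  (last char: '3')
  sorted[13] = a30c03a$b3d232c2bd2c1dc  (last char: 'c')
  sorted[14] = b3d232c2bd2c1dca30c03a$  (last char: '$')
  sorted[15] = bd2c1dca30c03a$b3d232c2  (last char: '2')
  sorted[16] = c03a$b3d232c2bd2c1dca30  (last char: '0')
  sorted[17] = c1dca30c03a$b3d232c2bd2  (last char: '2')
  sorted[18] = c2bd2c1dca30c03a$b3d232  (last char: '2')
  sorted[19] = ca30c03a$b3d232c2bd2c1d  (last char: 'd')
  sorted[20] = d232c2bd2c1dca30c03a$b3  (last char: '3')
  sorted[21] = d2c1dca30c03a$b3d232c2b  (last char: 'b')
  sorted[22] = dca30c03a$b3d232c2bd2c1  (last char: '1')
Last column: ac3cdcd3a20b3c$2022d3b1
Original string S is at sorted index 14

Answer: ac3cdcd3a20b3c$2022d3b1
14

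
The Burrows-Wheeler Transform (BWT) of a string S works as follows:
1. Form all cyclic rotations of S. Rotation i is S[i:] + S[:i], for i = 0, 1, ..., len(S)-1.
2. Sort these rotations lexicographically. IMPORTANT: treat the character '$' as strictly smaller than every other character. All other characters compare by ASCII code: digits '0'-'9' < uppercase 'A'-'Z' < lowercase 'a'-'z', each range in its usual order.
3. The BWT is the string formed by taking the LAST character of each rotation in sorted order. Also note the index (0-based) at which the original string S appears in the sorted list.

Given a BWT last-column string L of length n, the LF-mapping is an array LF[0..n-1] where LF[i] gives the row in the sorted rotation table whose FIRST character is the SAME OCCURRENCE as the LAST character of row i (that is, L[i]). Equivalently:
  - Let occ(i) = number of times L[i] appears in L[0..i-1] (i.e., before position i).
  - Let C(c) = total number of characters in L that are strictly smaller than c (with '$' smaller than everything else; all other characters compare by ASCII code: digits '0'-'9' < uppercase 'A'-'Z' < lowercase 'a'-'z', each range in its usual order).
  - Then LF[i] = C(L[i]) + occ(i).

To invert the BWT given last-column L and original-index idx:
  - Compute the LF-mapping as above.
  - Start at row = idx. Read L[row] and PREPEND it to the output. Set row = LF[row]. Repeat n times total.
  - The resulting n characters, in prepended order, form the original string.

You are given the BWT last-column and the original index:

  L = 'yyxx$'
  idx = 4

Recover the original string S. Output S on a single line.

Answer: yxxy$

Derivation:
LF mapping: 3 4 1 2 0
Walk LF starting at row 4, prepending L[row]:
  step 1: row=4, L[4]='$', prepend. Next row=LF[4]=0
  step 2: row=0, L[0]='y', prepend. Next row=LF[0]=3
  step 3: row=3, L[3]='x', prepend. Next row=LF[3]=2
  step 4: row=2, L[2]='x', prepend. Next row=LF[2]=1
  step 5: row=1, L[1]='y', prepend. Next row=LF[1]=4
Reversed output: yxxy$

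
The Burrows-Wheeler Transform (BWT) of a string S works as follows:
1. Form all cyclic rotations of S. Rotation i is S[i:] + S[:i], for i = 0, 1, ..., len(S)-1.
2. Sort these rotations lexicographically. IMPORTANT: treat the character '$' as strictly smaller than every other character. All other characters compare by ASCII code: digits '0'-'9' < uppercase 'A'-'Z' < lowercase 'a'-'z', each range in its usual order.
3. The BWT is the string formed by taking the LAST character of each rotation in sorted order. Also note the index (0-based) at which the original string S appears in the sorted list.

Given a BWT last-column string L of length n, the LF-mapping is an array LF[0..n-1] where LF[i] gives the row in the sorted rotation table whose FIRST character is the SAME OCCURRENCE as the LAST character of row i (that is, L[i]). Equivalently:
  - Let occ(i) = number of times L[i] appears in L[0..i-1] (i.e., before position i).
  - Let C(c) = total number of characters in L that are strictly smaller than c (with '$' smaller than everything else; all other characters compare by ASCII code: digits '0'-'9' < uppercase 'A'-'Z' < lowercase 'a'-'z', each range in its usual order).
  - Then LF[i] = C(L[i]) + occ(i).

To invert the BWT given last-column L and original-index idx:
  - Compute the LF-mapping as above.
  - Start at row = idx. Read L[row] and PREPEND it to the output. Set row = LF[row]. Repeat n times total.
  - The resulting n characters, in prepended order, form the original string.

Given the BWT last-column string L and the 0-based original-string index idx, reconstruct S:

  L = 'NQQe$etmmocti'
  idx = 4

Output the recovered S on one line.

Answer: committeeQQN$

Derivation:
LF mapping: 1 2 3 5 0 6 11 8 9 10 4 12 7
Walk LF starting at row 4, prepending L[row]:
  step 1: row=4, L[4]='$', prepend. Next row=LF[4]=0
  step 2: row=0, L[0]='N', prepend. Next row=LF[0]=1
  step 3: row=1, L[1]='Q', prepend. Next row=LF[1]=2
  step 4: row=2, L[2]='Q', prepend. Next row=LF[2]=3
  step 5: row=3, L[3]='e', prepend. Next row=LF[3]=5
  step 6: row=5, L[5]='e', prepend. Next row=LF[5]=6
  step 7: row=6, L[6]='t', prepend. Next row=LF[6]=11
  step 8: row=11, L[11]='t', prepend. Next row=LF[11]=12
  step 9: row=12, L[12]='i', prepend. Next row=LF[12]=7
  step 10: row=7, L[7]='m', prepend. Next row=LF[7]=8
  step 11: row=8, L[8]='m', prepend. Next row=LF[8]=9
  step 12: row=9, L[9]='o', prepend. Next row=LF[9]=10
  step 13: row=10, L[10]='c', prepend. Next row=LF[10]=4
Reversed output: committeeQQN$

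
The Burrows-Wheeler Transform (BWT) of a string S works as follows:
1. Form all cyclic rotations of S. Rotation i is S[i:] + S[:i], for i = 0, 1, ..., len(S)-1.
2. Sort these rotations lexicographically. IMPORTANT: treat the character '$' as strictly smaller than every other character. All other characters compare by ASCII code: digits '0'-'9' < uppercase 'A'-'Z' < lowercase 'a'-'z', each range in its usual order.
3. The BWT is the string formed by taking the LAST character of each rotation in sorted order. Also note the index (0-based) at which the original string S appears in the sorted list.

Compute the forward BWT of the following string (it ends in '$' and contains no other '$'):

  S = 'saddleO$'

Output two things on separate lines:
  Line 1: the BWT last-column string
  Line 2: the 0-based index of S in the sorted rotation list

All 8 rotations (rotation i = S[i:]+S[:i]):
  rot[0] = saddleO$
  rot[1] = addleO$s
  rot[2] = ddleO$sa
  rot[3] = dleO$sad
  rot[4] = leO$sadd
  rot[5] = eO$saddl
  rot[6] = O$saddle
  rot[7] = $saddleO
Sorted (with $ < everything):
  sorted[0] = $saddleO  (last char: 'O')
  sorted[1] = O$saddle  (last char: 'e')
  sorted[2] = addleO$s  (last char: 's')
  sorted[3] = ddleO$sa  (last char: 'a')
  sorted[4] = dleO$sad  (last char: 'd')
  sorted[5] = eO$saddl  (last char: 'l')
  sorted[6] = leO$sadd  (last char: 'd')
  sorted[7] = saddleO$  (last char: '$')
Last column: Oesadld$
Original string S is at sorted index 7

Answer: Oesadld$
7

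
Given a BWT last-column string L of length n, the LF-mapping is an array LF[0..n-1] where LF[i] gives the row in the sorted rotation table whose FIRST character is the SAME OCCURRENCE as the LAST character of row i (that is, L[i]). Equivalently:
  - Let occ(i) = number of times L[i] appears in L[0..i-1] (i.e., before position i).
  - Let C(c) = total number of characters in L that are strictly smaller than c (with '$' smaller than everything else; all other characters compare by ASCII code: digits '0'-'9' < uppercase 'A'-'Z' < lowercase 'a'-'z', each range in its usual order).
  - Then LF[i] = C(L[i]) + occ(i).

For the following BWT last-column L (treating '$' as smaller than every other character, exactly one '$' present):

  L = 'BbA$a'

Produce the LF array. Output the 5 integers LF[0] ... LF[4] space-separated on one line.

Answer: 2 4 1 0 3

Derivation:
Char counts: '$':1, 'A':1, 'B':1, 'a':1, 'b':1
C (first-col start): C('$')=0, C('A')=1, C('B')=2, C('a')=3, C('b')=4
L[0]='B': occ=0, LF[0]=C('B')+0=2+0=2
L[1]='b': occ=0, LF[1]=C('b')+0=4+0=4
L[2]='A': occ=0, LF[2]=C('A')+0=1+0=1
L[3]='$': occ=0, LF[3]=C('$')+0=0+0=0
L[4]='a': occ=0, LF[4]=C('a')+0=3+0=3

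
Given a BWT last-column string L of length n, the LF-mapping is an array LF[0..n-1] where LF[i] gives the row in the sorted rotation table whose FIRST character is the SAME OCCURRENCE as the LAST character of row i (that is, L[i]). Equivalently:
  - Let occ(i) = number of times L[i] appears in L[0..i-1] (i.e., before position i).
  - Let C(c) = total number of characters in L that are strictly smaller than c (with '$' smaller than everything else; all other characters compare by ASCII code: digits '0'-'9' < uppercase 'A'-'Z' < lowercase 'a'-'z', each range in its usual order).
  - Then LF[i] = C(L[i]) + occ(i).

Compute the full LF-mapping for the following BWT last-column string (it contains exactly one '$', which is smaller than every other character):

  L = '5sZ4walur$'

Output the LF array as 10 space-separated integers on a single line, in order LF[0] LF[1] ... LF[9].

Answer: 2 7 3 1 9 4 5 8 6 0

Derivation:
Char counts: '$':1, '4':1, '5':1, 'Z':1, 'a':1, 'l':1, 'r':1, 's':1, 'u':1, 'w':1
C (first-col start): C('$')=0, C('4')=1, C('5')=2, C('Z')=3, C('a')=4, C('l')=5, C('r')=6, C('s')=7, C('u')=8, C('w')=9
L[0]='5': occ=0, LF[0]=C('5')+0=2+0=2
L[1]='s': occ=0, LF[1]=C('s')+0=7+0=7
L[2]='Z': occ=0, LF[2]=C('Z')+0=3+0=3
L[3]='4': occ=0, LF[3]=C('4')+0=1+0=1
L[4]='w': occ=0, LF[4]=C('w')+0=9+0=9
L[5]='a': occ=0, LF[5]=C('a')+0=4+0=4
L[6]='l': occ=0, LF[6]=C('l')+0=5+0=5
L[7]='u': occ=0, LF[7]=C('u')+0=8+0=8
L[8]='r': occ=0, LF[8]=C('r')+0=6+0=6
L[9]='$': occ=0, LF[9]=C('$')+0=0+0=0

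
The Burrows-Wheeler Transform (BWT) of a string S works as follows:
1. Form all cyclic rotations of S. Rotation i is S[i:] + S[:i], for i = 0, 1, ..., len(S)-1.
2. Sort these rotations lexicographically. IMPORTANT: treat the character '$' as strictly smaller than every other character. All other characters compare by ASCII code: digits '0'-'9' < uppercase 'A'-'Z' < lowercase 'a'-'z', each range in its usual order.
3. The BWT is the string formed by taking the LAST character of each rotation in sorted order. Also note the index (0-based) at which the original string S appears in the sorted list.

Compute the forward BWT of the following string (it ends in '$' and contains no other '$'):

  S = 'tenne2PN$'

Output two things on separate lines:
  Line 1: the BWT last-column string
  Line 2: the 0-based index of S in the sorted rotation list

All 9 rotations (rotation i = S[i:]+S[:i]):
  rot[0] = tenne2PN$
  rot[1] = enne2PN$t
  rot[2] = nne2PN$te
  rot[3] = ne2PN$ten
  rot[4] = e2PN$tenn
  rot[5] = 2PN$tenne
  rot[6] = PN$tenne2
  rot[7] = N$tenne2P
  rot[8] = $tenne2PN
Sorted (with $ < everything):
  sorted[0] = $tenne2PN  (last char: 'N')
  sorted[1] = 2PN$tenne  (last char: 'e')
  sorted[2] = N$tenne2P  (last char: 'P')
  sorted[3] = PN$tenne2  (last char: '2')
  sorted[4] = e2PN$tenn  (last char: 'n')
  sorted[5] = enne2PN$t  (last char: 't')
  sorted[6] = ne2PN$ten  (last char: 'n')
  sorted[7] = nne2PN$te  (last char: 'e')
  sorted[8] = tenne2PN$  (last char: '$')
Last column: NeP2ntne$
Original string S is at sorted index 8

Answer: NeP2ntne$
8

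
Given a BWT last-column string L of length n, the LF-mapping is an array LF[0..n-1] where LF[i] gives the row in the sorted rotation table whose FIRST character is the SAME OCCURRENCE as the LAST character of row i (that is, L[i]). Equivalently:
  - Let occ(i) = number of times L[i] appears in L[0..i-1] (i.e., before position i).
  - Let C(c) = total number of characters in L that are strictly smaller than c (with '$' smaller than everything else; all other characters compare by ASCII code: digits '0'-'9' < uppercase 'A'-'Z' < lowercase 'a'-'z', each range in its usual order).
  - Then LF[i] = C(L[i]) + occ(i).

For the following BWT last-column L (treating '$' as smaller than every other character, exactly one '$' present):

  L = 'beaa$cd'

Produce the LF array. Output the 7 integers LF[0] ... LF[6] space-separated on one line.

Answer: 3 6 1 2 0 4 5

Derivation:
Char counts: '$':1, 'a':2, 'b':1, 'c':1, 'd':1, 'e':1
C (first-col start): C('$')=0, C('a')=1, C('b')=3, C('c')=4, C('d')=5, C('e')=6
L[0]='b': occ=0, LF[0]=C('b')+0=3+0=3
L[1]='e': occ=0, LF[1]=C('e')+0=6+0=6
L[2]='a': occ=0, LF[2]=C('a')+0=1+0=1
L[3]='a': occ=1, LF[3]=C('a')+1=1+1=2
L[4]='$': occ=0, LF[4]=C('$')+0=0+0=0
L[5]='c': occ=0, LF[5]=C('c')+0=4+0=4
L[6]='d': occ=0, LF[6]=C('d')+0=5+0=5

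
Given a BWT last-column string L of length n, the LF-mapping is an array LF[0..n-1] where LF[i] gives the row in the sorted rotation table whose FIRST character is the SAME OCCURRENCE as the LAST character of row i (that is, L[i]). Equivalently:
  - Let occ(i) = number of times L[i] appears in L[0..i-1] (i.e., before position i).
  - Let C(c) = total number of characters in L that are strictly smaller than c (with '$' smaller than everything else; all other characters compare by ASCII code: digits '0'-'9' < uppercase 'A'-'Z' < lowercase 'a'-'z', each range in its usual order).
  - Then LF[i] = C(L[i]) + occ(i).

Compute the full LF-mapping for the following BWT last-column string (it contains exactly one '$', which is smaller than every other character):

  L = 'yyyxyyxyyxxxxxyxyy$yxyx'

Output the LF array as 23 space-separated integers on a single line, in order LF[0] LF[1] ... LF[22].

Answer: 11 12 13 1 14 15 2 16 17 3 4 5 6 7 18 8 19 20 0 21 9 22 10

Derivation:
Char counts: '$':1, 'x':10, 'y':12
C (first-col start): C('$')=0, C('x')=1, C('y')=11
L[0]='y': occ=0, LF[0]=C('y')+0=11+0=11
L[1]='y': occ=1, LF[1]=C('y')+1=11+1=12
L[2]='y': occ=2, LF[2]=C('y')+2=11+2=13
L[3]='x': occ=0, LF[3]=C('x')+0=1+0=1
L[4]='y': occ=3, LF[4]=C('y')+3=11+3=14
L[5]='y': occ=4, LF[5]=C('y')+4=11+4=15
L[6]='x': occ=1, LF[6]=C('x')+1=1+1=2
L[7]='y': occ=5, LF[7]=C('y')+5=11+5=16
L[8]='y': occ=6, LF[8]=C('y')+6=11+6=17
L[9]='x': occ=2, LF[9]=C('x')+2=1+2=3
L[10]='x': occ=3, LF[10]=C('x')+3=1+3=4
L[11]='x': occ=4, LF[11]=C('x')+4=1+4=5
L[12]='x': occ=5, LF[12]=C('x')+5=1+5=6
L[13]='x': occ=6, LF[13]=C('x')+6=1+6=7
L[14]='y': occ=7, LF[14]=C('y')+7=11+7=18
L[15]='x': occ=7, LF[15]=C('x')+7=1+7=8
L[16]='y': occ=8, LF[16]=C('y')+8=11+8=19
L[17]='y': occ=9, LF[17]=C('y')+9=11+9=20
L[18]='$': occ=0, LF[18]=C('$')+0=0+0=0
L[19]='y': occ=10, LF[19]=C('y')+10=11+10=21
L[20]='x': occ=8, LF[20]=C('x')+8=1+8=9
L[21]='y': occ=11, LF[21]=C('y')+11=11+11=22
L[22]='x': occ=9, LF[22]=C('x')+9=1+9=10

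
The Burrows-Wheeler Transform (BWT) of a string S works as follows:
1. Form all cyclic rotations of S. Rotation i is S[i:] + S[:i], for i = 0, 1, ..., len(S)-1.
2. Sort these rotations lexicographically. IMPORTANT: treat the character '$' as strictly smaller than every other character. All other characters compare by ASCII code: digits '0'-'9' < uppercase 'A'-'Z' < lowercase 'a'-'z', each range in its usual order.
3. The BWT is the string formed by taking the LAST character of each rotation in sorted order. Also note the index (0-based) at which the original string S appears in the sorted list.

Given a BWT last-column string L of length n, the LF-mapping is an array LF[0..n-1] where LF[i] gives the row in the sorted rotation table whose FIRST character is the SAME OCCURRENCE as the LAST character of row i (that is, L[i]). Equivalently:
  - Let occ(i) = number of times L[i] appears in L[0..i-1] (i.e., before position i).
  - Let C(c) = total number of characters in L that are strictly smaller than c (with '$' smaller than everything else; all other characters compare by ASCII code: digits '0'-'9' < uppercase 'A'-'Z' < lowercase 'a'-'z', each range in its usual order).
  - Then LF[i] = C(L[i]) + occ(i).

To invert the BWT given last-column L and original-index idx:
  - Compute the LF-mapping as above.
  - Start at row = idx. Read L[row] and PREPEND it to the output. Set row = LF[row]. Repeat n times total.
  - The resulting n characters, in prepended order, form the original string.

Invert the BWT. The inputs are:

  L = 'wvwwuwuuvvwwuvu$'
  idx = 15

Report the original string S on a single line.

Answer: wwuvuuwuvvvwuww$

Derivation:
LF mapping: 10 6 11 12 1 13 2 3 7 8 14 15 4 9 5 0
Walk LF starting at row 15, prepending L[row]:
  step 1: row=15, L[15]='$', prepend. Next row=LF[15]=0
  step 2: row=0, L[0]='w', prepend. Next row=LF[0]=10
  step 3: row=10, L[10]='w', prepend. Next row=LF[10]=14
  step 4: row=14, L[14]='u', prepend. Next row=LF[14]=5
  step 5: row=5, L[5]='w', prepend. Next row=LF[5]=13
  step 6: row=13, L[13]='v', prepend. Next row=LF[13]=9
  step 7: row=9, L[9]='v', prepend. Next row=LF[9]=8
  step 8: row=8, L[8]='v', prepend. Next row=LF[8]=7
  step 9: row=7, L[7]='u', prepend. Next row=LF[7]=3
  step 10: row=3, L[3]='w', prepend. Next row=LF[3]=12
  step 11: row=12, L[12]='u', prepend. Next row=LF[12]=4
  step 12: row=4, L[4]='u', prepend. Next row=LF[4]=1
  step 13: row=1, L[1]='v', prepend. Next row=LF[1]=6
  step 14: row=6, L[6]='u', prepend. Next row=LF[6]=2
  step 15: row=2, L[2]='w', prepend. Next row=LF[2]=11
  step 16: row=11, L[11]='w', prepend. Next row=LF[11]=15
Reversed output: wwuvuuwuvvvwuww$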